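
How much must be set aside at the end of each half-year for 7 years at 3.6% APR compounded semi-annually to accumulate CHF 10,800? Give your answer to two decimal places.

CHF 685.19

Periodic rate i = 0.036/2 = 0.018; n = 7 × 2 = 14 periods.
PMT = 10800 / ( [(1+0.018)^14 − 1] / 0.018 ) = 10800 / 15.761990 = 685.1927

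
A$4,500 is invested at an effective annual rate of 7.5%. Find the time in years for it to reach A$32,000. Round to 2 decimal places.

n = ln(32000/4500) / ln(1+0.075) = ln(7.11111) / 0.072321 = 27.1245 years

27.12 years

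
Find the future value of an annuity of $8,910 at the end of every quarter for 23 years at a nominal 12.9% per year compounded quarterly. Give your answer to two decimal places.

$4,847,117.90

Periodic rate i = 0.129/4 = 0.03225; n = 23 × 4 = 92 periods.
FV = 8910 × [(1+0.03225)^92 − 1] / 0.03225 = 8910 × 544.008743 = 4,847,117.9034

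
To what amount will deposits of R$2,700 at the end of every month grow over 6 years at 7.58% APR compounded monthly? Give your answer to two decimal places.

i = 0.0758/12 = 0.00631667 per month; n = 6·12 = 72.
Accumulation factor s(72|0.00631667) = 90.808290; FV = 2700 × 90.808290 = 245,182.3837

R$245,182.38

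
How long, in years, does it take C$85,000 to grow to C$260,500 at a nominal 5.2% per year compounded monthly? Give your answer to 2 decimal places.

21.58 years

Periodic rate i = 0.052/12 = 0.00433333.
(1+i)^n = 260500/85000 = 3.06471, so n = ln 3.06471 / ln 1.00433 = 259.0099 months
= 259.0099/12 years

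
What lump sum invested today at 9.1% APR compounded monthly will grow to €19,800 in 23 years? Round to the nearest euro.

i = 0.091/12 = 0.00758333 per month; n = 23·12 = 276.
Discount factor = (1+0.00758333)^(−276) = 0.124294; PV = 19,800 × 0.124294 = 2,461.0252

€2,461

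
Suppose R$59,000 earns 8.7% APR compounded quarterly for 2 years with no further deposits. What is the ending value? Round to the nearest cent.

R$70,082.43

Periodic rate i = 0.087/4 = 0.02175; n = 2 × 4 = 8 periods.
FV = 59,000 × (1 + 0.02175)^8 = 70,082.4350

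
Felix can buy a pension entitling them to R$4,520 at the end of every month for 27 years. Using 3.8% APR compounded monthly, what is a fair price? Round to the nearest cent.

Periodic rate i = 0.038/12 = 0.00316667; n = 27 × 12 = 324 periods.
PV = 4520 × [1 − (1+0.00316667)^(−324)] / 0.00316667 = 4520 × 202.414934 = 914,915.5020

R$914,915.50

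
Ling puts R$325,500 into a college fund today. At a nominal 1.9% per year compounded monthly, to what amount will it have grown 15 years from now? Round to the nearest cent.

Periodic rate i = 0.019/12 = 0.00158333; n = 15 × 12 = 180 periods.
FV = 325,500 × (1 + 0.00158333)^180 = 432,739.9951

R$432,740.00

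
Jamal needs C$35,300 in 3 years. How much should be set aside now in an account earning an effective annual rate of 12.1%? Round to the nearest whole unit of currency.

PV = 35,300 / (1 + 0.121)^3 = 35,300 / 1.408695 = 25,058.6614

C$25,059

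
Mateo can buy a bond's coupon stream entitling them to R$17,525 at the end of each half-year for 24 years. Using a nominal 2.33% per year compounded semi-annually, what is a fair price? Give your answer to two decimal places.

i = 0.0233/2 = 0.01165 per half-year; n = 24·2 = 48.
PV = 17525 × [1 − (1+0.01165)^(−48)] / 0.01165 = 17525 × 36.607985 = 641,554.9331

R$641,554.93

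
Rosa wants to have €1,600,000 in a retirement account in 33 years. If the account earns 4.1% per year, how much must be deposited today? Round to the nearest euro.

€424,860

PV = FV·(1+i)^(−n) = 1,600,000 × 0.265538 = 424,860.0626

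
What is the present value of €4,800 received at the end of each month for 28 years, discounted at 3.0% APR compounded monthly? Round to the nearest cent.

Periodic rate i = 0.03/12 = 0.0025; n = 28 × 12 = 336 periods.
PV = 4800 × [1 − (1+0.0025)^(−336)] / 0.0025 = 4800 × 227.134679 = 1,090,246.4589

€1,090,246.46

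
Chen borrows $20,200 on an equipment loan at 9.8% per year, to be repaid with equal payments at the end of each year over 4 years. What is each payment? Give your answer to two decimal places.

Annuity-PV factor = 3.183638; PMT = 20200 / 3.183638 = 6,344.9427

$6,344.94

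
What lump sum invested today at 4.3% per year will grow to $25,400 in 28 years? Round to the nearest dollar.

$7,814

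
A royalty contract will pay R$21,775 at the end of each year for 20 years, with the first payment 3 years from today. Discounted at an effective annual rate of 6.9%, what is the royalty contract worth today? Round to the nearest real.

R$203,445

PV at t=2 (ordinary 20-year annuity): 21775 × a(20|0.069) = 21775 × 10.676855 = 232,488.5221
Discount back 2 years: 232,488.5221 × (1+0.069)^(−2) = 232,488.5221 × 0.875074 = 203,444.5716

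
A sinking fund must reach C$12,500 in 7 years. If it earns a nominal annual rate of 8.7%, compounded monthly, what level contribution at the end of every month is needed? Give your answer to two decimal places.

i = 0.087/12 = 0.00725 per month; n = 7·12 = 84.
FV-annuity factor = 115.111298; PMT = 12500 / 115.111298 = 108.5906

C$108.59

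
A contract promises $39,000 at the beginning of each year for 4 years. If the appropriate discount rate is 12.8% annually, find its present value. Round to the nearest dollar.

Annuity factor a(4|0.128) × (1+i) = 3.369194; PV = 39000 × 3.369194 = 131,398.5747
(annuity-due: payments at period start, so ×(1+i).)

$131,399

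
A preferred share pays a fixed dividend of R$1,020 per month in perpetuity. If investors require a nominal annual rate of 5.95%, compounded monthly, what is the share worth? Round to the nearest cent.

R$205,714.29

Periodic rate i = 0.0595/12 = 0.00495833.
PV = C/r = 1020/0.00495833 = 205,714.2857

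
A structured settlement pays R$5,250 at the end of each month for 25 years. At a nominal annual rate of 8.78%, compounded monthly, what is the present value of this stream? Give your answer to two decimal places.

R$636,994.58

Periodic rate i = 0.0878/12 = 0.00731667; n = 25 × 12 = 300 periods.
PV = 5250 × [1 − (1+0.00731667)^(−300)] / 0.00731667 = 5250 × 121.332300 = 636,994.5768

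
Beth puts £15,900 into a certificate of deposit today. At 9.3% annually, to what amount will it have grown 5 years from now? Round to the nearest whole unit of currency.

FV = 15,900 × (1 + 0.093)^5 = 24,802.6414

£24,803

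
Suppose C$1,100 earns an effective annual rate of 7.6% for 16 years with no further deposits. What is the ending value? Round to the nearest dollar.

FV = 1,100 × (1 + 0.076)^16 = 3,551.3136

C$3,551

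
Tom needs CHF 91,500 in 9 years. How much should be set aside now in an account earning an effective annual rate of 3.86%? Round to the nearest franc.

PV = 91,500 / (1 + 0.0386)^9 = 91,500 / 1.406160 = 65,070.8125

CHF 65,071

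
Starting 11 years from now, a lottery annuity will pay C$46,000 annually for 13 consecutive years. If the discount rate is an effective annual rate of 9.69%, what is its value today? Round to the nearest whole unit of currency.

PV at t=10 (ordinary 13-year annuity): 46000 × a(13|0.0969) = 46000 × 7.218896 = 332,069.2227
PV₀ = 332,069.2227 / (1+0.0969)^10 = 332,069.2227 / 2.521566 = 131,691.6566

C$131,692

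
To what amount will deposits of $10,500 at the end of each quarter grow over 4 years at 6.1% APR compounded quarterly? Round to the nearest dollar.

$188,653

Periodic rate i = 0.061/4 = 0.01525; n = 4 × 4 = 16 periods.
Accumulation factor s(16|0.01525) = 17.966933; FV = 10500 × 17.966933 = 188,652.7941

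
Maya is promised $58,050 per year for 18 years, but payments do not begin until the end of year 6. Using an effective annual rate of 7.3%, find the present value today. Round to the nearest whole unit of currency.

$401,804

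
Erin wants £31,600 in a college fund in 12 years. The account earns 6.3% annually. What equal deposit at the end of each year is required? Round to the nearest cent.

£1,840.59

PMT = 31600 / ( [(1+0.063)^12 − 1] / 0.063 ) = 31600 / 17.168398 = 1,840.5911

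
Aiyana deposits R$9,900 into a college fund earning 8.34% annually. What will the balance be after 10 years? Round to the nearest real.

R$22,056

FV = PV·(1+i)^n = 9,900 × 2.227862 = 22,055.8352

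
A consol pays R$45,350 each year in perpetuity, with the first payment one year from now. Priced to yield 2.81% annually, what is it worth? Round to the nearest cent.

R$1,613,879.00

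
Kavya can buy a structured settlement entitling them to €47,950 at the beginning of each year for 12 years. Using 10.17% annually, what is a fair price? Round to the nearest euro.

PV = 47950 × [1 − (1+0.1017)^(−12)] / 0.1017 × (1+i) = 47950 × 7.444539 = 356,965.6441
(Beginning-of-period payments → annuity-due factor ×(1+i).)

€356,966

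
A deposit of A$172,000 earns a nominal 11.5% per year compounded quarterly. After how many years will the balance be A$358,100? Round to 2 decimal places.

Periodic rate i = 0.115/4 = 0.02875.
n = ln(358100/172000) / ln(1+0.02875) = ln(2.08198) / 0.028344 = 25.8716 quarters
= 25.8716/4 years

6.47 years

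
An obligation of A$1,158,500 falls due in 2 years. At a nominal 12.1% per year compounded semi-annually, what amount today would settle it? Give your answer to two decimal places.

i = 0.121/2 = 0.0605 per half-year; n = 2·2 = 4.
PV = 1,158,500 / (1 + 0.0605)^4 = 1,158,500 / 1.264861 = 915,911.1515

A$915,911.15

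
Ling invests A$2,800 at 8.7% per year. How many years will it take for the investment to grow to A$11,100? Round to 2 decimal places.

16.51 years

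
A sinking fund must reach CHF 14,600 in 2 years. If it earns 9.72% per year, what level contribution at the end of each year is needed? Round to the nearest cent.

CHF 6,961.66

FV-annuity factor = 2.097200; PMT = 14600 / 2.097200 = 6,961.6632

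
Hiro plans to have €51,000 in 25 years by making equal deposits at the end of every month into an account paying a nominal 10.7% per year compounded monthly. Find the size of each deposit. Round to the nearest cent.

€34.09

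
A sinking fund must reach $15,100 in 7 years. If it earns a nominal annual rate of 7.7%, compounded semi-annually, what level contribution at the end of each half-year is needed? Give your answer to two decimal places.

$834.03

With 2 periods per year: i = 0.0385, n = 14.
PMT = 15100 / ( [(1+0.0385)^14 − 1] / 0.0385 ) = 15100 / 18.104827 = 834.0317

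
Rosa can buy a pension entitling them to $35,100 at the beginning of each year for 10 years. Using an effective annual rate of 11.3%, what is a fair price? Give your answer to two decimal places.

$227,204.78

PV = PMT · [1 − (1+i)^(−n)] / i × (1+i) = 35100 · 6.473071 = 227,204.7765
(annuity-due: payments at period start, so ×(1+i).)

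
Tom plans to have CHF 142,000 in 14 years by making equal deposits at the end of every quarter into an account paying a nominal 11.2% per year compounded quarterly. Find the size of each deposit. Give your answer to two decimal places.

i = 0.112/4 = 0.028 per quarter; n = 14·4 = 56.
PMT = 142000 / ( [(1+0.028)^56 − 1] / 0.028 ) = 142000 / 131.956110 = 1,076.1154

CHF 1,076.12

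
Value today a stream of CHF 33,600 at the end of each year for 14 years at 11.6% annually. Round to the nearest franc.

Annuity factor a(14|0.116) = 6.766119; PV = 33600 × 6.766119 = 227,341.6124

CHF 227,342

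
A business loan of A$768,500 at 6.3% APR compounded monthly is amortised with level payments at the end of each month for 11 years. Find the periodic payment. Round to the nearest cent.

A$8,085.11

i = 0.063/12 = 0.00525 per month; n = 11·12 = 132.
PMT = 768500 / ( [1 − (1+0.00525)^(−132)] / 0.00525 ) = 768500 / 95.051249 = 8,085.1121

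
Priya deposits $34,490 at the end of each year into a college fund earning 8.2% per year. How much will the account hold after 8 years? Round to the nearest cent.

$369,518.20

FV = 34490 × [(1+0.082)^8 − 1] / 0.082 = 34490 × 10.713778 = 369,518.2000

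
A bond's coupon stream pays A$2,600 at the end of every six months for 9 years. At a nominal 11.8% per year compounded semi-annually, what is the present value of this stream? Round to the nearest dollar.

A$28,364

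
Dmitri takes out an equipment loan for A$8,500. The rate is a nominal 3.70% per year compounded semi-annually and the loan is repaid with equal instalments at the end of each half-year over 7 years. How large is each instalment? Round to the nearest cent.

Periodic rate i = 0.037/2 = 0.0185; n = 7 × 2 = 14 periods.
PMT = 8500 / ( [1 − (1+0.0185)^(−14)] / 0.0185 ) = 8500 / 12.235039 = 694.7261

A$694.73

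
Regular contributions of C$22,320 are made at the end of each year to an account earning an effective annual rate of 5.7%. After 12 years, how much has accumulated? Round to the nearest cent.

C$370,007.46

FV = PMT · [(1+i)^n − 1] / i = 22320 · 16.577395 = 370,007.4565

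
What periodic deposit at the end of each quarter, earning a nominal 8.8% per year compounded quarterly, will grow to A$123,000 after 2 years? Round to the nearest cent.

With 4 periods per year: i = 0.022, n = 8.
FV-annuity factor = 8.643863; PMT = 123000 / 8.643863 = 14,229.7495

A$14,229.75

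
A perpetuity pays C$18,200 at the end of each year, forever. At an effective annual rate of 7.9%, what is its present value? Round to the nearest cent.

C$230,379.75

PV = PMT / i = 18200 / 0.079 = 230,379.7468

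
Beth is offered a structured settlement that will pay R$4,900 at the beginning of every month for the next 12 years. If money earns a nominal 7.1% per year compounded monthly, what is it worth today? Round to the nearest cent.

Periodic rate i = 0.071/12 = 0.00591667; n = 12 × 12 = 144 periods.
Annuity factor a(144|0.00591667) × (1+i) = 97.310413; PV = 4900 × 97.310413 = 476,821.0236
(annuity-due: payments at period start, so ×(1+i).)

R$476,821.02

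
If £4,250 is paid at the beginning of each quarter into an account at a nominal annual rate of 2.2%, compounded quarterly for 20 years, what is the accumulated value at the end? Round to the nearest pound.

£427,987

With 4 periods per year: i = 0.0055, n = 80.
Accumulation factor s(80|0.0055) × (1+i) = 100.702915; FV = 4250 × 100.702915 = 427,987.3881
Payments are at the start of each period, so multiply by (1+i).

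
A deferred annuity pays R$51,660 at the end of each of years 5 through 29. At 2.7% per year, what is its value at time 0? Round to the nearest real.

Value one period before first payment (t=4): 51660 × [1 − (1+0.027)^(−25)] / 0.027 = 51660 × 18.009826 = 930,387.5867
Discount back 4 years: 930,387.5867 × (1+0.027)^(−4) = 930,387.5867 × 0.898914 = 836,338.5836

R$836,339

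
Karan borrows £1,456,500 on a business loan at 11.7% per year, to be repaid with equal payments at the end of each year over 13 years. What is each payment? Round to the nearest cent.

£223,432.34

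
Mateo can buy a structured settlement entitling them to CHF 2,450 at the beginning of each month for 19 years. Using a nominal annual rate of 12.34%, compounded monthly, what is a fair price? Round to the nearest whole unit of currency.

CHF 217,342

Periodic rate i = 0.1234/12 = 0.0102833; n = 19 × 12 = 228 periods.
Annuity factor a(228|0.0102833) × (1+i) = 88.711015; PV = 2450 × 88.711015 = 217,341.9858
Payments are at the start of each period, so multiply by (1+i).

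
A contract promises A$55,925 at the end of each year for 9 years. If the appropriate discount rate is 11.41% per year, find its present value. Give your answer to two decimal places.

Annuity factor a(9|0.1141) = 5.449904; PV = 55925 × 5.449904 = 304,785.8789

A$304,785.88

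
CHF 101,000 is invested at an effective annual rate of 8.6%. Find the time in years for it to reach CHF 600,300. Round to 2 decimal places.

21.60 years

n = ln(600300/101000) / ln(1+0.086) = ln(5.94356) / 0.082501 = 21.6034 years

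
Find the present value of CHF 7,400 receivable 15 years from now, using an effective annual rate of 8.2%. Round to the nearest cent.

CHF 2,268.94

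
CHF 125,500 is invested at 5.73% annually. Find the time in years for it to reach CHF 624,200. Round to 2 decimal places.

28.79 years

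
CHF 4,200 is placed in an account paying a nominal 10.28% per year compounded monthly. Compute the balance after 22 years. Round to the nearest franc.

Periodic rate i = 0.1028/12 = 0.00856667; n = 22 × 12 = 264 periods.
FV = 4,200 × (1 + 0.00856667)^264 = 39,926.9810

CHF 39,927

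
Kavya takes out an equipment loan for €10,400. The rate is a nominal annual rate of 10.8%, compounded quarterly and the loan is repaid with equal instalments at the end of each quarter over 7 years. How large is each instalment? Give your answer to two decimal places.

€534.12

Periodic rate i = 0.108/4 = 0.027; n = 7 × 4 = 28 periods.
PMT = 10400 / ( [1 − (1+0.027)^(−28)] / 0.027 ) = 10400 / 19.471404 = 534.1166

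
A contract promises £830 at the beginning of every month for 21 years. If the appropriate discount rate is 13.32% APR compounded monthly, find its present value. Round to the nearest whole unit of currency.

£70,923

Periodic rate i = 0.1332/12 = 0.0111; n = 21 × 12 = 252 periods.
PV = PMT · [1 − (1+i)^(−n)] / i × (1+i) = 830 · 85.449100 = 70,922.7532
(Beginning-of-period payments → annuity-due factor ×(1+i).)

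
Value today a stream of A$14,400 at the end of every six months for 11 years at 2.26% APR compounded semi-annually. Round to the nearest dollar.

A$279,105

Periodic rate i = 0.0226/2 = 0.0113; n = 11 × 2 = 22 periods.
Annuity factor a(22|0.0113) = 19.382312; PV = 14400 × 19.382312 = 279,105.2967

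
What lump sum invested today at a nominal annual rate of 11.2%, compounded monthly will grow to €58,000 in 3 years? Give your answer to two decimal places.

€41,512.78

i = 0.112/12 = 0.00933333 per month; n = 3·12 = 36.
PV = 58,000 / (1 + 0.00933333)^36 = 58,000 / 1.397160 = 41,512.7796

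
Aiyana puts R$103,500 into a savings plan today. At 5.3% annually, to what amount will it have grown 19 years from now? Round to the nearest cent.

103,500 × (1+0.053)^19 = 103,500 × 2.667713 = 276,108.2620

R$276,108.26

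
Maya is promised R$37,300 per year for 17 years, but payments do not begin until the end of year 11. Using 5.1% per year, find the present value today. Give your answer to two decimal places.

PV at t=10 (ordinary 17-year annuity): 37300 × a(17|0.051) = 37300 × 11.190333 = 417,399.4185
PV₀ = 417,399.4185 / (1+0.051)^10 = 417,399.4185 / 1.644475 = 253,819.3218

R$253,819.32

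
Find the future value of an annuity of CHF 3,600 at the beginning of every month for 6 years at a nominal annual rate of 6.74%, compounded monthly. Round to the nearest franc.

With 12 periods per year: i = 0.00561667, n = 72.
FV = 3600 × [(1+0.00561667)^72 − 1] / 0.00561667 × (1+i) = 3600 × 88.931505 = 320,153.4172
(annuity-due: payments at period start, so ×(1+i).)

CHF 320,153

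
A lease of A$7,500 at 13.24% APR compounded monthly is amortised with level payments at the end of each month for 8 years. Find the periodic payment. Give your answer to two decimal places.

A$127.06

Periodic rate i = 0.1324/12 = 0.0110333; n = 8 × 12 = 96 periods.
Annuity-PV factor = 59.025662; PMT = 7500 / 59.025662 = 127.0634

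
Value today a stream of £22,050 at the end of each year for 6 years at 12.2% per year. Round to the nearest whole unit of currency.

£90,145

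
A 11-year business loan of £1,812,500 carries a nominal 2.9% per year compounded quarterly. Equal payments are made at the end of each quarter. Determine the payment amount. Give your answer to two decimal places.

Periodic rate i = 0.029/4 = 0.00725; n = 11 × 4 = 44 periods.
Annuity-PV factor = 37.556892; PMT = 1.8125e+06 / 37.556892 = 48,260.1166

£48,260.12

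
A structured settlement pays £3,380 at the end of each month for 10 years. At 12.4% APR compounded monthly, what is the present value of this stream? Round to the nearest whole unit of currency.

£231,836

Periodic rate i = 0.124/12 = 0.0103333; n = 10 × 12 = 120 periods.
PV = PMT · [1 − (1+i)^(−n)] / i = 3380 · 68.590509 = 231,835.9218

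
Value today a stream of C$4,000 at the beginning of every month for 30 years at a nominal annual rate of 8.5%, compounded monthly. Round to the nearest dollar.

Periodic rate i = 0.085/12 = 0.00708333; n = 30 × 12 = 360 periods.
PV = 4000 × [1 − (1+0.00708333)^(−360)] / 0.00708333 × (1+i) = 4000 × 130.974857 = 523,899.4268
Payments are at the start of each period, so multiply by (1+i).

C$523,899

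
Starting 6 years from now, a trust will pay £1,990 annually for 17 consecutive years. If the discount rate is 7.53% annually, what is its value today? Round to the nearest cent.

£13,032.08

Value one period before first payment (t=5): 1990 × [1 − (1+0.0753)^(−17)] / 0.0753 = 1990 × 9.414754 = 18,735.3599
Discount back 5 years: 18,735.3599 × (1+0.0753)^(−5) = 18,735.3599 × 0.695588 = 13,032.0822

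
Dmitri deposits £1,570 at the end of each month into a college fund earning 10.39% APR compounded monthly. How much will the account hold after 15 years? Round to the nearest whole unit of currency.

£674,526

i = 0.1039/12 = 0.00865833 per month; n = 15·12 = 180.
Accumulation factor s(180|0.00865833) = 429.634560; FV = 1570 × 429.634560 = 674,526.2594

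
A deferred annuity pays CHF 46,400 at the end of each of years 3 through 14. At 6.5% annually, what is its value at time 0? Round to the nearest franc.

Value one period before first payment (t=2): 46400 × [1 − (1+0.065)^(−12)] / 0.065 = 46400 × 8.158725 = 378,564.8547
Discount back 2 years: 378,564.8547 × (1+0.065)^(−2) = 378,564.8547 × 0.881659 = 333,765.2183

CHF 333,765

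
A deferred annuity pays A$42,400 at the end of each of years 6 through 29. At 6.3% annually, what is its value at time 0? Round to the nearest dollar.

PV at t=5 (ordinary 24-year annuity): 42400 × a(24|0.063) = 42400 × 12.209812 = 517,696.0244
Discount back 5 years: 517,696.0244 × (1+0.063)^(−5) = 517,696.0244 × 0.736773 = 381,424.4312

A$381,424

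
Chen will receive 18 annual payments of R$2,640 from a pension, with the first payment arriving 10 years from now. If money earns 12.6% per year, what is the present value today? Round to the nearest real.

Value one period before first payment (t=9): 2640 × [1 − (1+0.126)^(−18)] / 0.126 = 2640 × 6.999079 = 18,477.5682
Discount back 9 years: 18,477.5682 × (1+0.126)^(−9) = 18,477.5682 × 0.343680 = 6,350.3739

R$6,350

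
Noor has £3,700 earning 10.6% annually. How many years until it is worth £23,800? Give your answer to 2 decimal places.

18.47 years

n = ln(23800/3700) / ln(1+0.106) = ln(6.43243) / 0.100750 = 18.4750 years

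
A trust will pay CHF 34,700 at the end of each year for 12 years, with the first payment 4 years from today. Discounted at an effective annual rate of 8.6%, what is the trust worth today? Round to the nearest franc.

CHF 197,969

PV at t=3 (ordinary 12-year annuity): 34700 × a(12|0.086) = 34700 × 7.307311 = 253,563.6956
Discount back 3 years: 253,563.6956 × (1+0.086)^(−3) = 253,563.6956 × 0.780747 = 197,969.1858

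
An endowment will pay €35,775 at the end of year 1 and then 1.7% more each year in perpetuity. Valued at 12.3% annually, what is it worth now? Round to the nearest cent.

PV = PMT / (i − g) = 35775 / (0.123 − 0.017) = 35775 / 0.106000 = 337,500.0000

€337,500.00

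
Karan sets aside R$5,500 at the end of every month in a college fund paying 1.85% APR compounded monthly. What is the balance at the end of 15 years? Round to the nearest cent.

R$1,139,995.24

With 12 periods per year: i = 0.00154167, n = 180.
FV = 5500 × [(1+0.00154167)^180 − 1] / 0.00154167 = 5500 × 207.271862 = 1,139,995.2391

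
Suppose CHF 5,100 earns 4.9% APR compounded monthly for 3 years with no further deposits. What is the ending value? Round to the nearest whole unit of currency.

CHF 5,906

With 12 periods per year: i = 0.00408333, n = 36.
FV = PV·(1+i)^n = 5,100 × 1.158007 = 5,905.8373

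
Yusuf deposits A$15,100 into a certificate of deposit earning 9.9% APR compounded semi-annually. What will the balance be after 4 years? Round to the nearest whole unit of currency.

A$22,225

With 2 periods per year: i = 0.0495, n = 8.
15,100 × (1+0.0495)^8 = 15,100 × 1.471836 = 22,224.7298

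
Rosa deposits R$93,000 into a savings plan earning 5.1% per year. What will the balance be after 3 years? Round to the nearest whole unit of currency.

R$107,967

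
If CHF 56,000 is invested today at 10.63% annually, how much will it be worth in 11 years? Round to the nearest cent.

CHF 170,133.59

56,000 × (1+0.1063)^11 = 56,000 × 3.038100 = 170,133.5889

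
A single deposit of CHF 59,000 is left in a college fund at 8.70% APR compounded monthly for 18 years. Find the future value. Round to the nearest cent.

With 12 periods per year: i = 0.00725, n = 216.
FV = 59,000 × (1 + 0.00725)^216 = 280,868.8918

CHF 280,868.89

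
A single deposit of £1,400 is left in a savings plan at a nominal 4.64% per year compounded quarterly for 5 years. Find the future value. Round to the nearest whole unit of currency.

£1,763

With 4 periods per year: i = 0.0116, n = 20.
1,400 × (1+0.0116)^20 = 1,400 × 1.259437 = 1,763.2117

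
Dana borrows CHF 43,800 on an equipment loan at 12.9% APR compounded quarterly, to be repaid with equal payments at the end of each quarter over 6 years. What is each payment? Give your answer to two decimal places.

CHF 2,649.36

With 4 periods per year: i = 0.03225, n = 24.
PMT = 43800 / ( [1 − (1+0.03225)^(−24)] / 0.03225 ) = 43800 / 16.532275 = 2,649.3632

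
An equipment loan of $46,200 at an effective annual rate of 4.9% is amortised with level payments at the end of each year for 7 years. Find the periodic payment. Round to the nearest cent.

PMT = 46200 / ( [1 − (1+0.049)^(−7)] / 0.049 ) = 46200 / 5.807402 = 7,955.3647

$7,955.36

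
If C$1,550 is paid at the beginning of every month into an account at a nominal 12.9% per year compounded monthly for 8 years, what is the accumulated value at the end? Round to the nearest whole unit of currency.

C$261,051

Periodic rate i = 0.129/12 = 0.01075; n = 8 × 12 = 96 periods.
FV = 1550 × [(1+0.01075)^96 − 1] / 0.01075 × (1+i) = 1550 × 168.419921 = 261,050.8777
(annuity-due: payments at period start, so ×(1+i).)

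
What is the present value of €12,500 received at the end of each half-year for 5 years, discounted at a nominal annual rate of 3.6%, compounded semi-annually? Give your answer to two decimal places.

€113,466.39

With 2 periods per year: i = 0.018, n = 10.
PV = 12500 × [1 − (1+0.018)^(−10)] / 0.018 = 12500 × 9.077311 = 113,466.3900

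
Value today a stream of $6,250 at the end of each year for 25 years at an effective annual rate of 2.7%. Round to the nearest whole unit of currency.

$112,561

Annuity factor a(25|0.027) = 18.009826; PV = 6250 × 18.009826 = 112,561.4095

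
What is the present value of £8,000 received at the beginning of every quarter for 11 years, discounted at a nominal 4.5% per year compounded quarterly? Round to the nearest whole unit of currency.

£279,549

Periodic rate i = 0.045/4 = 0.01125; n = 11 × 4 = 44 periods.
Annuity factor a(44|0.01125) × (1+i) = 34.943596; PV = 8000 × 34.943596 = 279,548.7719
(Beginning-of-period payments → annuity-due factor ×(1+i).)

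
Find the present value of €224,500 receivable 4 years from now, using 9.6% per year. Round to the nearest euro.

€155,587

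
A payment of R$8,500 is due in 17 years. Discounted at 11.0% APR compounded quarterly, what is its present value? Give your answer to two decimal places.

R$1,343.55

i = 0.11/4 = 0.0275 per quarter; n = 17·4 = 68.
Discount factor = (1+0.0275)^(−68) = 0.158065; PV = 8,500 × 0.158065 = 1,343.5519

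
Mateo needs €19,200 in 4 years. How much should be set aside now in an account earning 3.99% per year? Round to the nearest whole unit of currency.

€16,419

PV = 19,200 / (1 + 0.0399)^4 = 19,200 / 1.169409 = 16,418.5544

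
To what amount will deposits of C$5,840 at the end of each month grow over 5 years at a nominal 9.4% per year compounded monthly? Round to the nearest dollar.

C$445,132

With 12 periods per year: i = 0.00783333, n = 60.
FV = 5840 × [(1+0.00783333)^60 − 1] / 0.00783333 = 5840 × 76.221299 = 445,132.3869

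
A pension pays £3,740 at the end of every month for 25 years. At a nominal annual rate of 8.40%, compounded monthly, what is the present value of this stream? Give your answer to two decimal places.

£468,378.58

With 12 periods per year: i = 0.007, n = 300.
PV = PMT · [1 − (1+i)^(−n)] / i = 3740 · 125.234916 = 468,378.5849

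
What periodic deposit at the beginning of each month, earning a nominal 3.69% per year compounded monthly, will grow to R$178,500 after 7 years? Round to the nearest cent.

R$1,859.89

Periodic rate i = 0.0369/12 = 0.003075; n = 7 × 12 = 84 periods.
FV-annuity factor × (1+i) = 95.973612; PMT = 178500 / 95.973612 = 1,859.8862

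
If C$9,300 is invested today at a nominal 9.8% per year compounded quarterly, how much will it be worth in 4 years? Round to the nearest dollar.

C$13,699

i = 0.098/4 = 0.0245 per quarter; n = 4·4 = 16.
FV = 9,300 × (1 + 0.0245)^16 = 13,698.5422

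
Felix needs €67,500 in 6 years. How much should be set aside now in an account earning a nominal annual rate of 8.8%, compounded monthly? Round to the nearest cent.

€39,887.15

i = 0.088/12 = 0.00733333 per month; n = 6·12 = 72.
PV = 67,500 / (1 + 0.00733333)^72 = 67,500 / 1.692274 = 39,887.1487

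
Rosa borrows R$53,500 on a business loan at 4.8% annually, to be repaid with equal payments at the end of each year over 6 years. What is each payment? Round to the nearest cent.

R$10,473.11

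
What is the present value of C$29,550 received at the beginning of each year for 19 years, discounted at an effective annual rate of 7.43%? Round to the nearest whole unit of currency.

Annuity factor a(19|0.0743) × (1+i) = 10.754269; PV = 29550 × 10.754269 = 317,788.6536
(annuity-due: payments at period start, so ×(1+i).)

C$317,789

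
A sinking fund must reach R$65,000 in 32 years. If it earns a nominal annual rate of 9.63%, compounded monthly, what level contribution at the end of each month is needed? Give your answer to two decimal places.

R$25.41

i = 0.0963/12 = 0.008025 per month; n = 32·12 = 384.
FV-annuity factor = 2557.862509; PMT = 65000 / 2557.862509 = 25.4118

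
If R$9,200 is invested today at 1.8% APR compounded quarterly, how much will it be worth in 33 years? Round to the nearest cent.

Periodic rate i = 0.018/4 = 0.0045; n = 33 × 4 = 132 periods.
FV = 9,200 × (1 + 0.0045)^132 = 16,641.0241

R$16,641.02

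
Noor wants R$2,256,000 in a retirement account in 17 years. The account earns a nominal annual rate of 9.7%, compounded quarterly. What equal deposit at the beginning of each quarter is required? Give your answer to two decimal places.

R$13,026.16

Periodic rate i = 0.097/4 = 0.02425; n = 17 × 4 = 68 periods.
PMT = 2.256e+06 / ( [(1+0.02425)^68 − 1] / 0.02425 × (1+i) ) = 2.256e+06 / 173.190003 = 13,026.1560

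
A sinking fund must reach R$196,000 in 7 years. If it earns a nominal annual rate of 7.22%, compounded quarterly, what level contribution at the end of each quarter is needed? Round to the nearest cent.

i = 0.0722/4 = 0.01805 per quarter; n = 7·4 = 28.
FV-annuity factor = 36.021834; PMT = 196000 / 36.021834 = 5,441.1444

R$5,441.14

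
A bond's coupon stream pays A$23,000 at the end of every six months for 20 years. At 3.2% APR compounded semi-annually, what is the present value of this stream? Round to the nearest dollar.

i = 0.032/2 = 0.016 per half-year; n = 20·2 = 40.
Annuity factor a(40|0.016) = 29.376845; PV = 23000 × 29.376845 = 675,667.4305

A$675,667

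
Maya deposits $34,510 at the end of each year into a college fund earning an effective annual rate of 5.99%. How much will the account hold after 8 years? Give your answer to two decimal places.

$341,439.04

FV = 34510 × [(1+0.0599)^8 − 1] / 0.0599 = 34510 × 9.893916 = 341,439.0406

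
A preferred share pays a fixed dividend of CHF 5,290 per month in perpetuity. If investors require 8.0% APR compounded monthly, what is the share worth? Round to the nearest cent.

CHF 793,500.00

Periodic rate i = 0.08/12 = 0.00666667.
PV = PMT / i = 5290 / 0.00666667 = 793,500.0000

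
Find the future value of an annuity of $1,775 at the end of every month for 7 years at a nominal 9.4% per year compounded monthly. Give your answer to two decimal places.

Periodic rate i = 0.094/12 = 0.00783333; n = 7 × 12 = 84 periods.
Accumulation factor s(84|0.00783333) = 118.210529; FV = 1775 × 118.210529 = 209,823.6881

$209,823.69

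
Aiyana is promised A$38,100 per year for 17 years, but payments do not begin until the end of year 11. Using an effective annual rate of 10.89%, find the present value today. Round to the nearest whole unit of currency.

A$102,975

PV at t=10 (ordinary 17-year annuity): 38100 × a(17|0.1089) = 38100 × 7.598567 = 289,505.4074
PV₀ = 289,505.4074 / (1+0.1089)^10 = 289,505.4074 / 2.811408 = 102,975.2477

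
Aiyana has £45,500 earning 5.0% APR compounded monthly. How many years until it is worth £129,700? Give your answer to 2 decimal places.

Periodic rate i = 0.05/12 = 0.00416667.
(1+i)^n = 129700/45500 = 2.85055, so n = ln 2.85055 / ln 1.00417 = 251.9262 months
= 251.9262/12 years

20.99 years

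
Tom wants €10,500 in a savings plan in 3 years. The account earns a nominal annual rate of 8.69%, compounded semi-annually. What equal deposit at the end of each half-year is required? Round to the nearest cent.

€1,569.33

With 2 periods per year: i = 0.04345, n = 6.
FV-annuity factor = 6.690760; PMT = 10500 / 6.690760 = 1,569.3284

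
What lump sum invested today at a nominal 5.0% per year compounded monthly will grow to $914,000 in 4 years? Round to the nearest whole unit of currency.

With 12 periods per year: i = 0.00416667, n = 48.
Discount factor = (1+0.00416667)^(−48) = 0.819071; PV = 914,000 × 0.819071 = 748,630.9095

$748,631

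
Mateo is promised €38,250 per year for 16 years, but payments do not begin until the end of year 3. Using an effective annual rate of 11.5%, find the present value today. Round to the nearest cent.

€220,657.18

PV at t=2 (ordinary 16-year annuity): 38250 × a(16|0.115) = 38250 × 7.171935 = 274,326.5246
Discount back 2 years: 274,326.5246 × (1+0.115)^(−2) = 274,326.5246 × 0.804360 = 220,657.1816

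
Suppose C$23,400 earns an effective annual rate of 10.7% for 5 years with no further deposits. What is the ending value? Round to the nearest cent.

C$38,900.39

FV = 23,400 × (1 + 0.107)^5 = 38,900.3906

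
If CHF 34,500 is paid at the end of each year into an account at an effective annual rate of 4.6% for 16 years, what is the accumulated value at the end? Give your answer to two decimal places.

FV = PMT · [(1+i)^n − 1] / i = 34500 · 22.903433 = 790,168.4258

CHF 790,168.43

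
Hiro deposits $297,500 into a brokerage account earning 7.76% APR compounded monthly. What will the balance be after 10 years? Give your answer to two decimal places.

$644,784.35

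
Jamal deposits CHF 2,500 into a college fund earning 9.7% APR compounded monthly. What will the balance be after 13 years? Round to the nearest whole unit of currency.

CHF 8,778

i = 0.097/12 = 0.00808333 per month; n = 13·12 = 156.
2,500 × (1+0.00808333)^156 = 2,500 × 3.511105 = 8,777.7621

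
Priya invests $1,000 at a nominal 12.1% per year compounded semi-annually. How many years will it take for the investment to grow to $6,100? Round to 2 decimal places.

Periodic rate i = 0.121/2 = 0.0605.
(1+i)^n = 6100/1000 = 6.10000, so n = ln 6.10000 / ln 1.0605 = 30.7844 half-years
= 30.7844/2 years

15.39 years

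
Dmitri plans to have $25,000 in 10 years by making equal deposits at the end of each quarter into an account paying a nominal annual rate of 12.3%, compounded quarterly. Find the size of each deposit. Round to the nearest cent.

$325.96

With 4 periods per year: i = 0.03075, n = 40.
FV-annuity factor = 76.696266; PMT = 25000 / 76.696266 = 325.9611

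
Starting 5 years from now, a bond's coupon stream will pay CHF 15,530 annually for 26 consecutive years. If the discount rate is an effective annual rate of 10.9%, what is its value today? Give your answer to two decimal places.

PV at t=4 (ordinary 26-year annuity): 15530 × a(26|0.109) = 15530 × 8.551505 = 132,804.8756
PV₀ = 132,804.8756 / (1+0.109)^4 = 132,804.8756 / 1.512607 = 87,798.6493

CHF 87,798.65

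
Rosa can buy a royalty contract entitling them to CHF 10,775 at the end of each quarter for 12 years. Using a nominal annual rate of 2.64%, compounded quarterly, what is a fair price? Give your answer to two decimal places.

CHF 442,044.25

Periodic rate i = 0.0264/4 = 0.0066; n = 12 × 4 = 48 periods.
PV = 10775 × [1 − (1+0.0066)^(−48)] / 0.0066 = 10775 × 41.024989 = 442,044.2533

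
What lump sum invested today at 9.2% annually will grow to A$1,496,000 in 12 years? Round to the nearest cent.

PV = 1,496,000 / (1 + 0.092)^12 = 1,496,000 / 2.875224 = 520,307.3167

A$520,307.32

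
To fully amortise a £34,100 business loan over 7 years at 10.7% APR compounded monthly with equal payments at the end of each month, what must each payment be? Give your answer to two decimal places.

£578.51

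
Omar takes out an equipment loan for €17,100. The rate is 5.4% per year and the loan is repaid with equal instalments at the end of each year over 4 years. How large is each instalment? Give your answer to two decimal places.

Annuity-PV factor = 3.513249; PMT = 17100 / 3.513249 = 4,867.2893

€4,867.29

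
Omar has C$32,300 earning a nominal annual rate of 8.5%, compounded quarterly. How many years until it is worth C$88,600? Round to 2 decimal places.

12.00 years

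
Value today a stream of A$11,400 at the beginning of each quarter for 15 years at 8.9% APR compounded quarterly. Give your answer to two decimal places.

A$383,895.92

Periodic rate i = 0.089/4 = 0.02225; n = 15 × 4 = 60 periods.
PV = PMT · [1 − (1+i)^(−n)] / i × (1+i) = 11400 · 33.675081 = 383,895.9186
(annuity-due: payments at period start, so ×(1+i).)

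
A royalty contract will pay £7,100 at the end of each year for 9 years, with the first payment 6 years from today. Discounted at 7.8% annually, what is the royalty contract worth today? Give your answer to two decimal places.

£30,721.92

Value one period before first payment (t=5): 7100 × [1 − (1+0.078)^(−9)] / 0.078 = 7100 × 6.299177 = 44,724.1583
PV₀ = 44,724.1583 / (1+0.078)^5 = 44,724.1583 / 1.455773 = 30,721.9213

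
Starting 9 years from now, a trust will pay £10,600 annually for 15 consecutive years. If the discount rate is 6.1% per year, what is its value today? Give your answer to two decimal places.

PV at t=8 (ordinary 15-year annuity): 10600 × a(15|0.061) = 10600 × 9.649103 = 102,280.4960
PV₀ = 102,280.4960 / (1+0.061)^8 = 102,280.4960 / 1.605917 = 63,689.7808

£63,689.78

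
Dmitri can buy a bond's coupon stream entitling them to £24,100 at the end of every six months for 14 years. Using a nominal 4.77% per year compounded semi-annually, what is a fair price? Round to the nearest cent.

£488,192.69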